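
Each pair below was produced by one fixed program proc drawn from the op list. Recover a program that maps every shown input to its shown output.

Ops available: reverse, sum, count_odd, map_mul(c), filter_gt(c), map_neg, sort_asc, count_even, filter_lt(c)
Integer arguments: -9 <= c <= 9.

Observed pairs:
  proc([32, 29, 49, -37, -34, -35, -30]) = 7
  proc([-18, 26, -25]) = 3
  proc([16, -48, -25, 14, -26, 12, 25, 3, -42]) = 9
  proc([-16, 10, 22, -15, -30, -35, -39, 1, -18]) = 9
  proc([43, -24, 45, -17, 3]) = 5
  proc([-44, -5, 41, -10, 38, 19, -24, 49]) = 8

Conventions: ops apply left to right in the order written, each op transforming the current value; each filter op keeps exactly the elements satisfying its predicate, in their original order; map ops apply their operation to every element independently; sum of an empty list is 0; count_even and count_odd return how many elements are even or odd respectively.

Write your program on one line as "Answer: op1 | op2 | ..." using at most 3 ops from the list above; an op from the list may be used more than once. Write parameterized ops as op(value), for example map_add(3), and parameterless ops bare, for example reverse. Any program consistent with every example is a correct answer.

map_mul(8) | count_even

Check, running the answer program on each example:
  [32, 29, 49, -37, -34, -35, -30] -> [256, 232, 392, -296, -272, -280, -240] -> 7
  [-18, 26, -25] -> [-144, 208, -200] -> 3
  [16, -48, -25, 14, -26, 12, 25, 3, -42] -> [128, -384, -200, 112, -208, 96, 200, 24, -336] -> 9
  [-16, 10, 22, -15, -30, -35, -39, 1, -18] -> [-128, 80, 176, -120, -240, -280, -312, 8, -144] -> 9
  [43, -24, 45, -17, 3] -> [344, -192, 360, -136, 24] -> 5
  [-44, -5, 41, -10, 38, 19, -24, 49] -> [-352, -40, 328, -80, 304, 152, -192, 392] -> 8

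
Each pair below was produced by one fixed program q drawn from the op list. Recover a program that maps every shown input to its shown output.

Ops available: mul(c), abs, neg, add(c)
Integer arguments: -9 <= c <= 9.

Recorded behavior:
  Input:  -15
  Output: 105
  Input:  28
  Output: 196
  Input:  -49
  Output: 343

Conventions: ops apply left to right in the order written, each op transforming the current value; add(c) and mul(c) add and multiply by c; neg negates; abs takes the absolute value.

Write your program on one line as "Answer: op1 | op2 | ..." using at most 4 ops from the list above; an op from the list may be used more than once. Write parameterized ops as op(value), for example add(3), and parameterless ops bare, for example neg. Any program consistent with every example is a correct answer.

mul(7) | neg | abs

Check, running the answer program on each example:
  -15 -> -105 -> 105 -> 105
  28 -> 196 -> -196 -> 196
  -49 -> -343 -> 343 -> 343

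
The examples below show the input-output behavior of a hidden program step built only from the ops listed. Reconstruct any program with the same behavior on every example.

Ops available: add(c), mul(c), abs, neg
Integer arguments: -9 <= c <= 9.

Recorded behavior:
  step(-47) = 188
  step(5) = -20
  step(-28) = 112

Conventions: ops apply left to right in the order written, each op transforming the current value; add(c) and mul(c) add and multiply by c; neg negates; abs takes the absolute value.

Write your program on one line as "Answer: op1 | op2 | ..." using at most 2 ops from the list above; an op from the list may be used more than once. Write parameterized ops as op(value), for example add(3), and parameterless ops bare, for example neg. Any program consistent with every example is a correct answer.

mul(4) | neg

Check, running the answer program on each example:
  -47 -> -188 -> 188
  5 -> 20 -> -20
  -28 -> -112 -> 112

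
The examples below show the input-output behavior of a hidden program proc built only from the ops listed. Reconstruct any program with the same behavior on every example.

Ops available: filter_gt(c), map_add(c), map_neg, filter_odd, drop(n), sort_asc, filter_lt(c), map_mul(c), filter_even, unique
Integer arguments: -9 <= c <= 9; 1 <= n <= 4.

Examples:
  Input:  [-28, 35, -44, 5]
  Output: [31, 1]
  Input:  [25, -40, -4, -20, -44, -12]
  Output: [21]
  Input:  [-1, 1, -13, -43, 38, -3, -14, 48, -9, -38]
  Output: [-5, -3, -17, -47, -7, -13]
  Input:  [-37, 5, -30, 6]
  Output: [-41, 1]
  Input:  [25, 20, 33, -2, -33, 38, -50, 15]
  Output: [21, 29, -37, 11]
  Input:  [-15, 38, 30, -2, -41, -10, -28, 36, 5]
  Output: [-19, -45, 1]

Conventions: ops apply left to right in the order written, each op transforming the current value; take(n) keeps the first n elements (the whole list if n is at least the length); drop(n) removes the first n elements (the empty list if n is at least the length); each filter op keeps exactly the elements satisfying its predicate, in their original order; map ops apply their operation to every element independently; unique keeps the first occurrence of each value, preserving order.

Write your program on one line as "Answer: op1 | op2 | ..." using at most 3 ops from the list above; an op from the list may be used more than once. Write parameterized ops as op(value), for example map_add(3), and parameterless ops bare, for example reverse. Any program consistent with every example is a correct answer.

map_add(-6) | map_add(2) | filter_odd

Check, running the answer program on each example:
  [-28, 35, -44, 5] -> [-34, 29, -50, -1] -> [-32, 31, -48, 1] -> [31, 1]
  [25, -40, -4, -20, -44, -12] -> [19, -46, -10, -26, -50, -18] -> [21, -44, -8, -24, -48, -16] -> [21]
  [-1, 1, -13, -43, 38, -3, -14, 48, -9, -38] -> [-7, -5, -19, -49, 32, -9, -20, 42, -15, -44] -> [-5, -3, -17, -47, 34, -7, -18, 44, -13, -42] -> [-5, -3, -17, -47, -7, -13]
  [-37, 5, -30, 6] -> [-43, -1, -36, 0] -> [-41, 1, -34, 2] -> [-41, 1]
  [25, 20, 33, -2, -33, 38, -50, 15] -> [19, 14, 27, -8, -39, 32, -56, 9] -> [21, 16, 29, -6, -37, 34, -54, 11] -> [21, 29, -37, 11]
  [-15, 38, 30, -2, -41, -10, -28, 36, 5] -> [-21, 32, 24, -8, -47, -16, -34, 30, -1] -> [-19, 34, 26, -6, -45, -14, -32, 32, 1] -> [-19, -45, 1]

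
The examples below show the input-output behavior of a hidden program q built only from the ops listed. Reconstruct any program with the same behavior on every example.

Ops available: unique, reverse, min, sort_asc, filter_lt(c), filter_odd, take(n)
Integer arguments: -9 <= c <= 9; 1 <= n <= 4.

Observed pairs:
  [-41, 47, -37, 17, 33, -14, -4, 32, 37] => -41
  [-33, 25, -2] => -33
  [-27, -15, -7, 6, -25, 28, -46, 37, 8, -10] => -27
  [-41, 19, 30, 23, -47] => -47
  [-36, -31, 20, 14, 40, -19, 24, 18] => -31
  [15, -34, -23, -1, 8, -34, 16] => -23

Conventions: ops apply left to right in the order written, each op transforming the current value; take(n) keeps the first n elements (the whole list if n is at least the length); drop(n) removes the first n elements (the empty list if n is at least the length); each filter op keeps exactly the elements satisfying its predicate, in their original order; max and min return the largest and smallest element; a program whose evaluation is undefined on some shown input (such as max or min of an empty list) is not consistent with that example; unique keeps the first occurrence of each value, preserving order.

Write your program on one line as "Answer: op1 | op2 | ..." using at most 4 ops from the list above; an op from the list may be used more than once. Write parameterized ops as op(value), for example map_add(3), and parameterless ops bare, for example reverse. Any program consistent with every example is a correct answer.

unique | sort_asc | filter_odd | min

Check, running the answer program on each example:
  [-41, 47, -37, 17, 33, -14, -4, 32, 37] -> [-41, 47, -37, 17, 33, -14, -4, 32, 37] -> [-41, -37, -14, -4, 17, 32, 33, 37, 47] -> [-41, -37, 17, 33, 37, 47] -> -41
  [-33, 25, -2] -> [-33, 25, -2] -> [-33, -2, 25] -> [-33, 25] -> -33
  [-27, -15, -7, 6, -25, 28, -46, 37, 8, -10] -> [-27, -15, -7, 6, -25, 28, -46, 37, 8, -10] -> [-46, -27, -25, -15, -10, -7, 6, 8, 28, 37] -> [-27, -25, -15, -7, 37] -> -27
  [-41, 19, 30, 23, -47] -> [-41, 19, 30, 23, -47] -> [-47, -41, 19, 23, 30] -> [-47, -41, 19, 23] -> -47
  [-36, -31, 20, 14, 40, -19, 24, 18] -> [-36, -31, 20, 14, 40, -19, 24, 18] -> [-36, -31, -19, 14, 18, 20, 24, 40] -> [-31, -19] -> -31
  [15, -34, -23, -1, 8, -34, 16] -> [15, -34, -23, -1, 8, 16] -> [-34, -23, -1, 8, 15, 16] -> [-23, -1, 15] -> -23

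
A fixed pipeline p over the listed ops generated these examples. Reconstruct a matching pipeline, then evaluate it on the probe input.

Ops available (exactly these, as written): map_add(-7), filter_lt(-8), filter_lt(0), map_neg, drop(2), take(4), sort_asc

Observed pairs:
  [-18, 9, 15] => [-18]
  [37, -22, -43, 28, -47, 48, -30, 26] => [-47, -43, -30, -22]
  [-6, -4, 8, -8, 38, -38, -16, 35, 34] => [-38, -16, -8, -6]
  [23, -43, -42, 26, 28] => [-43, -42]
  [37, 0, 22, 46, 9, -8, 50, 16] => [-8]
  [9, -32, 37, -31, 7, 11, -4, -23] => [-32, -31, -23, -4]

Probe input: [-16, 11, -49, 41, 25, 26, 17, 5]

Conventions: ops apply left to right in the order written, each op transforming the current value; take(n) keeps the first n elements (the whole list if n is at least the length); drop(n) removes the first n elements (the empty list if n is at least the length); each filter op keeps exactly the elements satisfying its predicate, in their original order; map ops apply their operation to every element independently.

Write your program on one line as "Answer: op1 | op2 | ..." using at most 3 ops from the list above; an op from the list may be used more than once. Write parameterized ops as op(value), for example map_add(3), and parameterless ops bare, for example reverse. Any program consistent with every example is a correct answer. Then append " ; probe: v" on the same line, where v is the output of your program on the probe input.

sort_asc | filter_lt(0) | take(4) ; probe: [-49, -16]

Check, running the answer program on each example:
  [-18, 9, 15] -> [-18, 9, 15] -> [-18] -> [-18]
  [37, -22, -43, 28, -47, 48, -30, 26] -> [-47, -43, -30, -22, 26, 28, 37, 48] -> [-47, -43, -30, -22] -> [-47, -43, -30, -22]
  [-6, -4, 8, -8, 38, -38, -16, 35, 34] -> [-38, -16, -8, -6, -4, 8, 34, 35, 38] -> [-38, -16, -8, -6, -4] -> [-38, -16, -8, -6]
  [23, -43, -42, 26, 28] -> [-43, -42, 23, 26, 28] -> [-43, -42] -> [-43, -42]
  [37, 0, 22, 46, 9, -8, 50, 16] -> [-8, 0, 9, 16, 22, 37, 46, 50] -> [-8] -> [-8]
  [9, -32, 37, -31, 7, 11, -4, -23] -> [-32, -31, -23, -4, 7, 9, 11, 37] -> [-32, -31, -23, -4] -> [-32, -31, -23, -4]
  probe: [-16, 11, -49, 41, 25, 26, 17, 5] -> [-49, -16, 5, 11, 17, 25, 26, 41] -> [-49, -16] -> [-49, -16]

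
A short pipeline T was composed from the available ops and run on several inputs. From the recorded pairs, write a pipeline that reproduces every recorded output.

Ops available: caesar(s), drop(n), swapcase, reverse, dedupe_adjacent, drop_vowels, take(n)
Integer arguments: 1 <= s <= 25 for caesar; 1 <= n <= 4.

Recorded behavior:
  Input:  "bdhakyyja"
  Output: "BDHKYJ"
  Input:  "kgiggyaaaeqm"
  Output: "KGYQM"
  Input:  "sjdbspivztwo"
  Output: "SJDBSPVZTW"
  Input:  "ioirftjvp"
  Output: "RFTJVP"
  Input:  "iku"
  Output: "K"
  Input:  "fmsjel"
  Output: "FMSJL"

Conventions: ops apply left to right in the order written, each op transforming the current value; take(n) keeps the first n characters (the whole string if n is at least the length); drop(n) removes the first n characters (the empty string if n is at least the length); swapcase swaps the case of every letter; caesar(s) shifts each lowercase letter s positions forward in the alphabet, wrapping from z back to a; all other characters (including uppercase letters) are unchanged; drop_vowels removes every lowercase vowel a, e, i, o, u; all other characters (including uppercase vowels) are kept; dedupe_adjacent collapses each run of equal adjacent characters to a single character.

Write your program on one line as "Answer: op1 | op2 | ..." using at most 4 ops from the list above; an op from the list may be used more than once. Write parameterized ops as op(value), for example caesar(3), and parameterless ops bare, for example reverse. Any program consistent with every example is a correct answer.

drop_vowels | swapcase | dedupe_adjacent

Check, running the answer program on each example:
  "bdhakyyja" -> "bdhkyyj" -> "BDHKYYJ" -> "BDHKYJ"
  "kgiggyaaaeqm" -> "kgggyqm" -> "KGGGYQM" -> "KGYQM"
  "sjdbspivztwo" -> "sjdbspvztw" -> "SJDBSPVZTW" -> "SJDBSPVZTW"
  "ioirftjvp" -> "rftjvp" -> "RFTJVP" -> "RFTJVP"
  "iku" -> "k" -> "K" -> "K"
  "fmsjel" -> "fmsjl" -> "FMSJL" -> "FMSJL"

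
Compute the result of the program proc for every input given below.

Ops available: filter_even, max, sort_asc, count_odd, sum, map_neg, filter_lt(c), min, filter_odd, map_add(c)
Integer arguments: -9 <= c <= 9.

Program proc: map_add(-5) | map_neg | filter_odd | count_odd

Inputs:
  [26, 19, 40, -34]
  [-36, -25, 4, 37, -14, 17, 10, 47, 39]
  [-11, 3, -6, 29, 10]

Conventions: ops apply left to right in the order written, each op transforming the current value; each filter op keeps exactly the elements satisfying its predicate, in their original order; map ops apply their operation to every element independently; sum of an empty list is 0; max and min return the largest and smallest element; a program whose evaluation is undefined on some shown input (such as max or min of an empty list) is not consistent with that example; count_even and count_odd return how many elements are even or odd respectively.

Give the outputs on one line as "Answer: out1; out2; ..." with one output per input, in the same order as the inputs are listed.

3; 4; 2

Execution, op by op:
  [26, 19, 40, -34] -> [21, 14, 35, -39] -> [-21, -14, -35, 39] -> [-21, -35, 39] -> 3
  [-36, -25, 4, 37, -14, 17, 10, 47, 39] -> [-41, -30, -1, 32, -19, 12, 5, 42, 34] -> [41, 30, 1, -32, 19, -12, -5, -42, -34] -> [41, 1, 19, -5] -> 4
  [-11, 3, -6, 29, 10] -> [-16, -2, -11, 24, 5] -> [16, 2, 11, -24, -5] -> [11, -5] -> 2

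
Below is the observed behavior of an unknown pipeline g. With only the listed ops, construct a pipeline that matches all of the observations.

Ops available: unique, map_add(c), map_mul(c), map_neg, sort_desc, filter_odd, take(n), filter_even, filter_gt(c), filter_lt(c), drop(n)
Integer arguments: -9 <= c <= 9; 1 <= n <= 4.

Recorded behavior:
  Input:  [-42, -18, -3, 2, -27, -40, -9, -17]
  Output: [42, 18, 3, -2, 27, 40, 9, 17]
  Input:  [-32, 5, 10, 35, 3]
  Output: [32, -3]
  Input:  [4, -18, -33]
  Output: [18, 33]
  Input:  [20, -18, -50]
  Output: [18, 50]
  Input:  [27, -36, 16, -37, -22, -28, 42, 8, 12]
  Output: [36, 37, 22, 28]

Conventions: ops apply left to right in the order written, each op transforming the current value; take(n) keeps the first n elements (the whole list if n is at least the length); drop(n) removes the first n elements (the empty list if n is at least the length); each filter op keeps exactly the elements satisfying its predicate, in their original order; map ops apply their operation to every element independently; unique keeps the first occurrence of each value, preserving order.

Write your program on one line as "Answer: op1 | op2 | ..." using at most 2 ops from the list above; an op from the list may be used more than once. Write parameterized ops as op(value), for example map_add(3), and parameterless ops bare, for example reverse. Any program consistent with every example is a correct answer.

filter_lt(4) | map_neg

Check, running the answer program on each example:
  [-42, -18, -3, 2, -27, -40, -9, -17] -> [-42, -18, -3, 2, -27, -40, -9, -17] -> [42, 18, 3, -2, 27, 40, 9, 17]
  [-32, 5, 10, 35, 3] -> [-32, 3] -> [32, -3]
  [4, -18, -33] -> [-18, -33] -> [18, 33]
  [20, -18, -50] -> [-18, -50] -> [18, 50]
  [27, -36, 16, -37, -22, -28, 42, 8, 12] -> [-36, -37, -22, -28] -> [36, 37, 22, 28]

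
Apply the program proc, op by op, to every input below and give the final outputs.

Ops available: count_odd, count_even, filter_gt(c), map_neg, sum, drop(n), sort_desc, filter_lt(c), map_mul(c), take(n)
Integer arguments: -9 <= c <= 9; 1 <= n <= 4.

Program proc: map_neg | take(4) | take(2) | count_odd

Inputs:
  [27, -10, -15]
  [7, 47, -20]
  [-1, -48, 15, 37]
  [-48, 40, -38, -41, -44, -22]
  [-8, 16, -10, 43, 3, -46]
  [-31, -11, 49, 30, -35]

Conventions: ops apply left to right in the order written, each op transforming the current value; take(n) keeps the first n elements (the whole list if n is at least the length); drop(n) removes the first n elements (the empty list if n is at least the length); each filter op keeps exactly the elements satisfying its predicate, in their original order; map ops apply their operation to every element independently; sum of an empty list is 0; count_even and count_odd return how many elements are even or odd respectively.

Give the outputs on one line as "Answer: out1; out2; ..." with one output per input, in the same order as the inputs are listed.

1; 2; 1; 0; 0; 2

Execution, op by op:
  [27, -10, -15] -> [-27, 10, 15] -> [-27, 10, 15] -> [-27, 10] -> 1
  [7, 47, -20] -> [-7, -47, 20] -> [-7, -47, 20] -> [-7, -47] -> 2
  [-1, -48, 15, 37] -> [1, 48, -15, -37] -> [1, 48, -15, -37] -> [1, 48] -> 1
  [-48, 40, -38, -41, -44, -22] -> [48, -40, 38, 41, 44, 22] -> [48, -40, 38, 41] -> [48, -40] -> 0
  [-8, 16, -10, 43, 3, -46] -> [8, -16, 10, -43, -3, 46] -> [8, -16, 10, -43] -> [8, -16] -> 0
  [-31, -11, 49, 30, -35] -> [31, 11, -49, -30, 35] -> [31, 11, -49, -30] -> [31, 11] -> 2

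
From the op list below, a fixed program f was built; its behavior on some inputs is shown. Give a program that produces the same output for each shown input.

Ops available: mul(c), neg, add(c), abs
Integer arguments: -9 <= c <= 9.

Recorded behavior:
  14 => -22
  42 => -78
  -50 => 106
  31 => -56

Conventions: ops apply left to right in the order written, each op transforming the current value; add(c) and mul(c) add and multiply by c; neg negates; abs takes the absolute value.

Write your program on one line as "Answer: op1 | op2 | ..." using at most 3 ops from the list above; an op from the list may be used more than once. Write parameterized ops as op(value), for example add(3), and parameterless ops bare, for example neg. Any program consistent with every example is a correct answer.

mul(2) | add(-6) | neg

Check, running the answer program on each example:
  14 -> 28 -> 22 -> -22
  42 -> 84 -> 78 -> -78
  -50 -> -100 -> -106 -> 106
  31 -> 62 -> 56 -> -56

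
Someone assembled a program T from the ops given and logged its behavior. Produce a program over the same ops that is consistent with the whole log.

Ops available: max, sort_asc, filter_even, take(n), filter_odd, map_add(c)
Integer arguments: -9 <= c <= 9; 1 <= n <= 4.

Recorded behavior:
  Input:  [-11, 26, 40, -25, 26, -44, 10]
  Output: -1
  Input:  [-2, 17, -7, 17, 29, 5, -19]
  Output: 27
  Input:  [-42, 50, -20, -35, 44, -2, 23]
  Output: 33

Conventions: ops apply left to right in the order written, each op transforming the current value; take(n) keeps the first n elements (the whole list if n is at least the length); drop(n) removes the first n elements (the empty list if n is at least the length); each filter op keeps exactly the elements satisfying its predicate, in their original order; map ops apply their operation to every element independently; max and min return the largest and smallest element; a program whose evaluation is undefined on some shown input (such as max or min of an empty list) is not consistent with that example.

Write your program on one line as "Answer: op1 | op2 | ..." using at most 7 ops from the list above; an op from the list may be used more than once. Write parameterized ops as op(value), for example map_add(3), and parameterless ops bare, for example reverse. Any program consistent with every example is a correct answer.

filter_odd | map_add(1) | take(4) | map_add(9) | take(2) | max

Check, running the answer program on each example:
  [-11, 26, 40, -25, 26, -44, 10] -> [-11, -25] -> [-10, -24] -> [-10, -24] -> [-1, -15] -> [-1, -15] -> -1
  [-2, 17, -7, 17, 29, 5, -19] -> [17, -7, 17, 29, 5, -19] -> [18, -6, 18, 30, 6, -18] -> [18, -6, 18, 30] -> [27, 3, 27, 39] -> [27, 3] -> 27
  [-42, 50, -20, -35, 44, -2, 23] -> [-35, 23] -> [-34, 24] -> [-34, 24] -> [-25, 33] -> [-25, 33] -> 33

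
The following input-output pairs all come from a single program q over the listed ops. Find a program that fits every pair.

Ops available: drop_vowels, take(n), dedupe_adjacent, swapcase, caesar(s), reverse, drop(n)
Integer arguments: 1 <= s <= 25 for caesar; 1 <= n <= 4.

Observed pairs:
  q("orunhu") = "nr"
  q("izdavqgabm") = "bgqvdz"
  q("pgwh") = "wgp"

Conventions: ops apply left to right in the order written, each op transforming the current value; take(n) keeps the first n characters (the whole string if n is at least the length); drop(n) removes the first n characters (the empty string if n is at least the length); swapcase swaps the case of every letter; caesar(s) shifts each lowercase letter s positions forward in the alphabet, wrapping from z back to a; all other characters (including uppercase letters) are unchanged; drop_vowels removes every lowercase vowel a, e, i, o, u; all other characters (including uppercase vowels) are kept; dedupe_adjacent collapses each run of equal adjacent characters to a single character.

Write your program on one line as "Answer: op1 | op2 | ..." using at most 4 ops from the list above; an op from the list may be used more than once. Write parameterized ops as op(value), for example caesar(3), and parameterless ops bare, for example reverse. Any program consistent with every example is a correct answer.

reverse | drop_vowels | drop(1)

Check, running the answer program on each example:
  "orunhu" -> "uhnuro" -> "hnr" -> "nr"
  "izdavqgabm" -> "mbagqvadzi" -> "mbgqvdz" -> "bgqvdz"
  "pgwh" -> "hwgp" -> "hwgp" -> "wgp"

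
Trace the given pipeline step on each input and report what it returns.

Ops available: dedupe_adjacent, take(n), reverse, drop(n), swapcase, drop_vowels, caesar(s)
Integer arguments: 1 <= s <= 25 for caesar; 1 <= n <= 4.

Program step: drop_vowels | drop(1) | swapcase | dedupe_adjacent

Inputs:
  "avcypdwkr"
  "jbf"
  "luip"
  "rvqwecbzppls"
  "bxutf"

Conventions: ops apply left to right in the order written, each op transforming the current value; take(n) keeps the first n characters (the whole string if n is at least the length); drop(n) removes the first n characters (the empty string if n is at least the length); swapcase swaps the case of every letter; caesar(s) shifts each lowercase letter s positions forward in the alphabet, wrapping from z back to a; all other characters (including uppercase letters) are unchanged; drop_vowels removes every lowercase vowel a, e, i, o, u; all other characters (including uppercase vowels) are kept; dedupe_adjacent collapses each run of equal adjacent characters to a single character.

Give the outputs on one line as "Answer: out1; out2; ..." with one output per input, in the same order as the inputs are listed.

Execution, op by op:
  "avcypdwkr" -> "vcypdwkr" -> "cypdwkr" -> "CYPDWKR" -> "CYPDWKR"
  "jbf" -> "jbf" -> "bf" -> "BF" -> "BF"
  "luip" -> "lp" -> "p" -> "P" -> "P"
  "rvqwecbzppls" -> "rvqwcbzppls" -> "vqwcbzppls" -> "VQWCBZPPLS" -> "VQWCBZPLS"
  "bxutf" -> "bxtf" -> "xtf" -> "XTF" -> "XTF"

"CYPDWKR"; "BF"; "P"; "VQWCBZPLS"; "XTF"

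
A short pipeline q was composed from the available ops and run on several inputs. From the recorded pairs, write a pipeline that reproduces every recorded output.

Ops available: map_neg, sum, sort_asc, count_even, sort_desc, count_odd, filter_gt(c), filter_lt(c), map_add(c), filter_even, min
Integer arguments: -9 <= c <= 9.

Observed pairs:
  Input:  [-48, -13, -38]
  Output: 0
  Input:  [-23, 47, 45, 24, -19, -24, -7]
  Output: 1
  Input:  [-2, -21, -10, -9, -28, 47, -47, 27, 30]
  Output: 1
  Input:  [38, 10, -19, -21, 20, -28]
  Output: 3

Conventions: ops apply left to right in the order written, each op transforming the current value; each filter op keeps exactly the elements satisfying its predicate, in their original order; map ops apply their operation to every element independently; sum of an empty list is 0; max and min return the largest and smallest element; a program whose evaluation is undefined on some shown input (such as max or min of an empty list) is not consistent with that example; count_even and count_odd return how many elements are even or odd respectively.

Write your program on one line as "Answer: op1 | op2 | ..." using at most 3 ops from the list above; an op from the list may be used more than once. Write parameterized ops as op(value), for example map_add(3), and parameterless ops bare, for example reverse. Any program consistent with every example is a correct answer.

filter_gt(-1) | sort_asc | count_even

Check, running the answer program on each example:
  [-48, -13, -38] -> [] -> [] -> 0
  [-23, 47, 45, 24, -19, -24, -7] -> [47, 45, 24] -> [24, 45, 47] -> 1
  [-2, -21, -10, -9, -28, 47, -47, 27, 30] -> [47, 27, 30] -> [27, 30, 47] -> 1
  [38, 10, -19, -21, 20, -28] -> [38, 10, 20] -> [10, 20, 38] -> 3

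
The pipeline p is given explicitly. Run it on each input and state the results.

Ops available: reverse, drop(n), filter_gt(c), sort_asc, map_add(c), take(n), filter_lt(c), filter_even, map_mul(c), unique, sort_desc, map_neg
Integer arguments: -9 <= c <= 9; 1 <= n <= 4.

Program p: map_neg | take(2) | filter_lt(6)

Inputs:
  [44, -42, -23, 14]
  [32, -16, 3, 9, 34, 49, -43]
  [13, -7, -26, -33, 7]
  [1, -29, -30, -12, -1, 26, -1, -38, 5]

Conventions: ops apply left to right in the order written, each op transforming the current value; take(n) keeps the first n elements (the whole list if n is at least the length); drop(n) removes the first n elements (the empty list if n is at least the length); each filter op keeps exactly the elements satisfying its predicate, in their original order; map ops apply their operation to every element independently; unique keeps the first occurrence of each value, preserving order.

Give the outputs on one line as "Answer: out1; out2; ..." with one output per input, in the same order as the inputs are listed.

[-44]; [-32]; [-13]; [-1]

Execution, op by op:
  [44, -42, -23, 14] -> [-44, 42, 23, -14] -> [-44, 42] -> [-44]
  [32, -16, 3, 9, 34, 49, -43] -> [-32, 16, -3, -9, -34, -49, 43] -> [-32, 16] -> [-32]
  [13, -7, -26, -33, 7] -> [-13, 7, 26, 33, -7] -> [-13, 7] -> [-13]
  [1, -29, -30, -12, -1, 26, -1, -38, 5] -> [-1, 29, 30, 12, 1, -26, 1, 38, -5] -> [-1, 29] -> [-1]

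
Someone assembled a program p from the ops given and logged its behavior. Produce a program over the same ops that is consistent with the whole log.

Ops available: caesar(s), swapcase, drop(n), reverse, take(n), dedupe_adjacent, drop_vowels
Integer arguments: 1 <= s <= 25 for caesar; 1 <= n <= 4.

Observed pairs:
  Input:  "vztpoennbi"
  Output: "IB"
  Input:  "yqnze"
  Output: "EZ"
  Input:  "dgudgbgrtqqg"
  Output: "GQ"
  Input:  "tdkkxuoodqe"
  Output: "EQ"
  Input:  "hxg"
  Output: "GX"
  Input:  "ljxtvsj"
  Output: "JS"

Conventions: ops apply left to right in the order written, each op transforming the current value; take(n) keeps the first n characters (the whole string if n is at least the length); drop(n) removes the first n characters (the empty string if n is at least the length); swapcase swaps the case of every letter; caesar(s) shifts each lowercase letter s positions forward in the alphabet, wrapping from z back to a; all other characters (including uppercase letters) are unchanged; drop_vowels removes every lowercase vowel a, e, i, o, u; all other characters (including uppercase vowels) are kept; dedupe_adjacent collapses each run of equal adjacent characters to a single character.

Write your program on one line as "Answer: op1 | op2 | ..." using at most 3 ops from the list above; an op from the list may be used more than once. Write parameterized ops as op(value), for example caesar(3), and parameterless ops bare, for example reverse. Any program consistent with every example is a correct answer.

reverse | swapcase | take(2)

Check, running the answer program on each example:
  "vztpoennbi" -> "ibnneoptzv" -> "IBNNEOPTZV" -> "IB"
  "yqnze" -> "eznqy" -> "EZNQY" -> "EZ"
  "dgudgbgrtqqg" -> "gqqtrgbgdugd" -> "GQQTRGBGDUGD" -> "GQ"
  "tdkkxuoodqe" -> "eqdoouxkkdt" -> "EQDOOUXKKDT" -> "EQ"
  "hxg" -> "gxh" -> "GXH" -> "GX"
  "ljxtvsj" -> "jsvtxjl" -> "JSVTXJL" -> "JS"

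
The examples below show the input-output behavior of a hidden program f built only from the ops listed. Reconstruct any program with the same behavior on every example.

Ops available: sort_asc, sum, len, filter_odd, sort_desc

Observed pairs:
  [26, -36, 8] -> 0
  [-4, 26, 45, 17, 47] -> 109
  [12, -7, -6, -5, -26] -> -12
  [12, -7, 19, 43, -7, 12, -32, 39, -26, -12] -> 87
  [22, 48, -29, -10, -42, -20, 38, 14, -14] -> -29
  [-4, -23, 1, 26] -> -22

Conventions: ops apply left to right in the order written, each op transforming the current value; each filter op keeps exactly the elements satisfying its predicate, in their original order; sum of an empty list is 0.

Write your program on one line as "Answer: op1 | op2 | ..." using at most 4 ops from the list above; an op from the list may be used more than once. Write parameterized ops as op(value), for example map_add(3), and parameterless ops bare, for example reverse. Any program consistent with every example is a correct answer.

sort_asc | filter_odd | sort_desc | sum

Check, running the answer program on each example:
  [26, -36, 8] -> [-36, 8, 26] -> [] -> [] -> 0
  [-4, 26, 45, 17, 47] -> [-4, 17, 26, 45, 47] -> [17, 45, 47] -> [47, 45, 17] -> 109
  [12, -7, -6, -5, -26] -> [-26, -7, -6, -5, 12] -> [-7, -5] -> [-5, -7] -> -12
  [12, -7, 19, 43, -7, 12, -32, 39, -26, -12] -> [-32, -26, -12, -7, -7, 12, 12, 19, 39, 43] -> [-7, -7, 19, 39, 43] -> [43, 39, 19, -7, -7] -> 87
  [22, 48, -29, -10, -42, -20, 38, 14, -14] -> [-42, -29, -20, -14, -10, 14, 22, 38, 48] -> [-29] -> [-29] -> -29
  [-4, -23, 1, 26] -> [-23, -4, 1, 26] -> [-23, 1] -> [1, -23] -> -22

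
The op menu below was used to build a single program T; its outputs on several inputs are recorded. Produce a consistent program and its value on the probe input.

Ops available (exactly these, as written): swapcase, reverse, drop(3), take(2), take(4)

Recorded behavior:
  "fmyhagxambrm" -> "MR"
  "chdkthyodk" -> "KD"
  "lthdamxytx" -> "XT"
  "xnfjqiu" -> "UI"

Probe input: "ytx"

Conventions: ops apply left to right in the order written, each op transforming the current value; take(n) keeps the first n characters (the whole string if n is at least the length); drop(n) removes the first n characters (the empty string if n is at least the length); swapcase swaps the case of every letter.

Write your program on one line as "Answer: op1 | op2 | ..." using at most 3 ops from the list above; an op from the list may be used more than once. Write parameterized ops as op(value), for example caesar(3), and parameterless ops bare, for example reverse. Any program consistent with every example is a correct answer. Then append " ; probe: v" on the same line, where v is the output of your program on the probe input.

reverse | take(2) | swapcase ; probe: "XT"

Check, running the answer program on each example:
  "fmyhagxambrm" -> "mrbmaxgahymf" -> "mr" -> "MR"
  "chdkthyodk" -> "kdoyhtkdhc" -> "kd" -> "KD"
  "lthdamxytx" -> "xtyxmadhtl" -> "xt" -> "XT"
  "xnfjqiu" -> "uiqjfnx" -> "ui" -> "UI"
  probe: "ytx" -> "xty" -> "xt" -> "XT"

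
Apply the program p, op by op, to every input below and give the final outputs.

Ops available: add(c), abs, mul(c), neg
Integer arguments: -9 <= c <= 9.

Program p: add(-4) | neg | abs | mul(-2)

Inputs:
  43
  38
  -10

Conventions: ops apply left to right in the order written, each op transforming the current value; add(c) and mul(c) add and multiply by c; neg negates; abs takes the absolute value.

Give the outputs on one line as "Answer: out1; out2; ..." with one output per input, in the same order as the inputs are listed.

-78; -68; -28

Execution, op by op:
  43 -> 39 -> -39 -> 39 -> -78
  38 -> 34 -> -34 -> 34 -> -68
  -10 -> -14 -> 14 -> 14 -> -28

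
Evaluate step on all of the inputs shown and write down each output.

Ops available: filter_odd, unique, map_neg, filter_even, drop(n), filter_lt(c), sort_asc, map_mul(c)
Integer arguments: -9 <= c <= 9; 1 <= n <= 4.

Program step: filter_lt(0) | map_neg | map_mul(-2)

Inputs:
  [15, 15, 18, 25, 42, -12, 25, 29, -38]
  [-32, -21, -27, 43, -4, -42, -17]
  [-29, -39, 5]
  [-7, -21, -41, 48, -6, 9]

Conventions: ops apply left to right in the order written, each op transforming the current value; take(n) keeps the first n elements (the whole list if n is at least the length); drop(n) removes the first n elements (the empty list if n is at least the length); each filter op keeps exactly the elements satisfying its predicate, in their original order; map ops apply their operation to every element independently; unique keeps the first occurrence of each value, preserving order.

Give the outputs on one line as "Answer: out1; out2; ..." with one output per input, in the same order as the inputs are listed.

Execution, op by op:
  [15, 15, 18, 25, 42, -12, 25, 29, -38] -> [-12, -38] -> [12, 38] -> [-24, -76]
  [-32, -21, -27, 43, -4, -42, -17] -> [-32, -21, -27, -4, -42, -17] -> [32, 21, 27, 4, 42, 17] -> [-64, -42, -54, -8, -84, -34]
  [-29, -39, 5] -> [-29, -39] -> [29, 39] -> [-58, -78]
  [-7, -21, -41, 48, -6, 9] -> [-7, -21, -41, -6] -> [7, 21, 41, 6] -> [-14, -42, -82, -12]

[-24, -76]; [-64, -42, -54, -8, -84, -34]; [-58, -78]; [-14, -42, -82, -12]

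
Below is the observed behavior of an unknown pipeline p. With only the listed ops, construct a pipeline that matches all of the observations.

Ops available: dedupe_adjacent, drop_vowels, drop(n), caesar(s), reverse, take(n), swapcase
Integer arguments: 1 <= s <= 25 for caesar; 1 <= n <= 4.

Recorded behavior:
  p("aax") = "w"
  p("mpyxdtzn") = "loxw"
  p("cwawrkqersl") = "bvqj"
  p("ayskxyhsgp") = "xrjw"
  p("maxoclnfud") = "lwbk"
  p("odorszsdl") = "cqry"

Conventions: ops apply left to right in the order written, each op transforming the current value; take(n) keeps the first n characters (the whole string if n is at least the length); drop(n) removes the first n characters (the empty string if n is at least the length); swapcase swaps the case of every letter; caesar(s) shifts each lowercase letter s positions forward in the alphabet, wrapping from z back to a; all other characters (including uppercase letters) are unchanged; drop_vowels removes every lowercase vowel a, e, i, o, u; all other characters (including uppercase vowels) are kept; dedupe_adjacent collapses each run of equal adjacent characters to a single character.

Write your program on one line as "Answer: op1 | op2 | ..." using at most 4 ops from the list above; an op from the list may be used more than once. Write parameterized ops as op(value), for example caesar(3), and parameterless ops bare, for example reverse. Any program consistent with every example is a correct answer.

drop_vowels | dedupe_adjacent | take(4) | caesar(25)

Check, running the answer program on each example:
  "aax" -> "x" -> "x" -> "x" -> "w"
  "mpyxdtzn" -> "mpyxdtzn" -> "mpyxdtzn" -> "mpyx" -> "loxw"
  "cwawrkqersl" -> "cwwrkqrsl" -> "cwrkqrsl" -> "cwrk" -> "bvqj"
  "ayskxyhsgp" -> "yskxyhsgp" -> "yskxyhsgp" -> "yskx" -> "xrjw"
  "maxoclnfud" -> "mxclnfd" -> "mxclnfd" -> "mxcl" -> "lwbk"
  "odorszsdl" -> "drszsdl" -> "drszsdl" -> "drsz" -> "cqry"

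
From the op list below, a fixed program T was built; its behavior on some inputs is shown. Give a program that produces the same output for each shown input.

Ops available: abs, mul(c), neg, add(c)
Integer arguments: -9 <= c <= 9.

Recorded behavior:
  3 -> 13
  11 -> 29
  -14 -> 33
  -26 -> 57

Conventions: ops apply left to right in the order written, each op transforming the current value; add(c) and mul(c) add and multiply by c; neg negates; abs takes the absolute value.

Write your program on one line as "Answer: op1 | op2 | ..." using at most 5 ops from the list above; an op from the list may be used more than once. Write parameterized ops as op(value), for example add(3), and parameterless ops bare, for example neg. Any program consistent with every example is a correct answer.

mul(-2) | add(-1) | abs | add(6)

Check, running the answer program on each example:
  3 -> -6 -> -7 -> 7 -> 13
  11 -> -22 -> -23 -> 23 -> 29
  -14 -> 28 -> 27 -> 27 -> 33
  -26 -> 52 -> 51 -> 51 -> 57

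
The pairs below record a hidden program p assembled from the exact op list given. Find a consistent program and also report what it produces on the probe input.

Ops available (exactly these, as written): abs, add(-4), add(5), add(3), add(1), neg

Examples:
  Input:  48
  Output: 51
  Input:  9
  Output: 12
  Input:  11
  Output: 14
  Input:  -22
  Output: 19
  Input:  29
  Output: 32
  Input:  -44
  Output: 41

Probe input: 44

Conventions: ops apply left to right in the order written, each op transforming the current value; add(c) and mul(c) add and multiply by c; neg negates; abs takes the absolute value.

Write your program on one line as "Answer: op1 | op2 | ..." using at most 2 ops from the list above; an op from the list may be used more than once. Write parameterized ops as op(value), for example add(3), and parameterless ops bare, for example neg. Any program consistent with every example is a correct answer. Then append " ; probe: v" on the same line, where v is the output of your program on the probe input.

add(3) | abs ; probe: 47

Check, running the answer program on each example:
  48 -> 51 -> 51
  9 -> 12 -> 12
  11 -> 14 -> 14
  -22 -> -19 -> 19
  29 -> 32 -> 32
  -44 -> -41 -> 41
  probe: 44 -> 47 -> 47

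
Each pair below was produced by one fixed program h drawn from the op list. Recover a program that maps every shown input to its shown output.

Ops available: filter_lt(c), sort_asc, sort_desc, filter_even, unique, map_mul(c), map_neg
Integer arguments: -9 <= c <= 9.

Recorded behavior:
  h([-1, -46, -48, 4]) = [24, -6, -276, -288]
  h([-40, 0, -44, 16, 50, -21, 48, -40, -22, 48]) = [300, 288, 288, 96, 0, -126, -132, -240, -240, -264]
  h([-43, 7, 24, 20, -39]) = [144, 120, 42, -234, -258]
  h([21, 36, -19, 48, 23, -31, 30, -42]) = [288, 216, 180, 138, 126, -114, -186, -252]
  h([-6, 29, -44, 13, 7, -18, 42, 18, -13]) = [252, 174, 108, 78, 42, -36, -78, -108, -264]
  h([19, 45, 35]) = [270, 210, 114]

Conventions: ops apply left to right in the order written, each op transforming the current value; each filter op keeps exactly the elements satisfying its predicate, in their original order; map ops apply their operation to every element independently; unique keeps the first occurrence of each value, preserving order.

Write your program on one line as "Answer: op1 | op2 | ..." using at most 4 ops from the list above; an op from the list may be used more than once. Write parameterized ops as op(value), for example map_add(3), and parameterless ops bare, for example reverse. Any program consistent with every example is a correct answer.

map_neg | sort_asc | map_mul(-6)

Check, running the answer program on each example:
  [-1, -46, -48, 4] -> [1, 46, 48, -4] -> [-4, 1, 46, 48] -> [24, -6, -276, -288]
  [-40, 0, -44, 16, 50, -21, 48, -40, -22, 48] -> [40, 0, 44, -16, -50, 21, -48, 40, 22, -48] -> [-50, -48, -48, -16, 0, 21, 22, 40, 40, 44] -> [300, 288, 288, 96, 0, -126, -132, -240, -240, -264]
  [-43, 7, 24, 20, -39] -> [43, -7, -24, -20, 39] -> [-24, -20, -7, 39, 43] -> [144, 120, 42, -234, -258]
  [21, 36, -19, 48, 23, -31, 30, -42] -> [-21, -36, 19, -48, -23, 31, -30, 42] -> [-48, -36, -30, -23, -21, 19, 31, 42] -> [288, 216, 180, 138, 126, -114, -186, -252]
  [-6, 29, -44, 13, 7, -18, 42, 18, -13] -> [6, -29, 44, -13, -7, 18, -42, -18, 13] -> [-42, -29, -18, -13, -7, 6, 13, 18, 44] -> [252, 174, 108, 78, 42, -36, -78, -108, -264]
  [19, 45, 35] -> [-19, -45, -35] -> [-45, -35, -19] -> [270, 210, 114]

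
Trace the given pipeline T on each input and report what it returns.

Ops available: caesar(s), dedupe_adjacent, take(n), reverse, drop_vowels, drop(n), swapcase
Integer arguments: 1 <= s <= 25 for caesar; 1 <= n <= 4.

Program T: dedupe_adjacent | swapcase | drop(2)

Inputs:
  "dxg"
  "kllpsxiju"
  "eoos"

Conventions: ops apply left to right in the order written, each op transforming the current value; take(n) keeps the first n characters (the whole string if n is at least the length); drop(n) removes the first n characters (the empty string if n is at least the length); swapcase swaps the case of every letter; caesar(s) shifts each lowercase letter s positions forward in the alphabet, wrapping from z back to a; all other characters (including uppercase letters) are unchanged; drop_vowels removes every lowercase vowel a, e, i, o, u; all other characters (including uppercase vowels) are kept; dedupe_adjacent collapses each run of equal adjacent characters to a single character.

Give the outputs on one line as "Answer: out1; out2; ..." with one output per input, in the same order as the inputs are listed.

Execution, op by op:
  "dxg" -> "dxg" -> "DXG" -> "G"
  "kllpsxiju" -> "klpsxiju" -> "KLPSXIJU" -> "PSXIJU"
  "eoos" -> "eos" -> "EOS" -> "S"

"G"; "PSXIJU"; "S"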